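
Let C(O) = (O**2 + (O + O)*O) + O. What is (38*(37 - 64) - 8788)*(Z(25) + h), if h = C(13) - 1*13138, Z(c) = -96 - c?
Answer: 125020546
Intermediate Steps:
C(O) = O + 3*O**2 (C(O) = (O**2 + (2*O)*O) + O = (O**2 + 2*O**2) + O = 3*O**2 + O = O + 3*O**2)
h = -12618 (h = 13*(1 + 3*13) - 1*13138 = 13*(1 + 39) - 13138 = 13*40 - 13138 = 520 - 13138 = -12618)
(38*(37 - 64) - 8788)*(Z(25) + h) = (38*(37 - 64) - 8788)*((-96 - 1*25) - 12618) = (38*(-27) - 8788)*((-96 - 25) - 12618) = (-1026 - 8788)*(-121 - 12618) = -9814*(-12739) = 125020546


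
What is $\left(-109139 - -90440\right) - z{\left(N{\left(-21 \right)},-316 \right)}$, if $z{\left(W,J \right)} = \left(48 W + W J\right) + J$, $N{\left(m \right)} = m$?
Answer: $-24011$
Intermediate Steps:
$z{\left(W,J \right)} = J + 48 W + J W$ ($z{\left(W,J \right)} = \left(48 W + J W\right) + J = J + 48 W + J W$)
$\left(-109139 - -90440\right) - z{\left(N{\left(-21 \right)},-316 \right)} = \left(-109139 - -90440\right) - \left(-316 + 48 \left(-21\right) - -6636\right) = \left(-109139 + 90440\right) - \left(-316 - 1008 + 6636\right) = -18699 - 5312 = -24011$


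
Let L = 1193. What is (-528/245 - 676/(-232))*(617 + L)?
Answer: 1951361/1421 ≈ 1373.2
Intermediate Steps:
(-528/245 - 676/(-232))*(617 + L) = (-528/245 - 676/(-232))*(617 + 1193) = (-528*1/245 - 676*(-1/232))*1810 = (-528/245 + 169/58)*1810 = (10781/14210)*1810 = 1951361/1421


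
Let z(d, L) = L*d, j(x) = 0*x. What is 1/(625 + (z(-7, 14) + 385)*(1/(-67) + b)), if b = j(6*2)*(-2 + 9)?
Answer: 67/41588 ≈ 0.0016110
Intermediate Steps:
j(x) = 0
b = 0 (b = 0*(-2 + 9) = 0*7 = 0)
1/(625 + (z(-7, 14) + 385)*(1/(-67) + b)) = 1/(625 + (14*(-7) + 385)*(1/(-67) + 0)) = 1/(625 + (-98 + 385)*(-1/67 + 0)) = 1/(625 + 287*(-1/67)) = 1/(625 - 287/67) = 1/(41588/67) = 67/41588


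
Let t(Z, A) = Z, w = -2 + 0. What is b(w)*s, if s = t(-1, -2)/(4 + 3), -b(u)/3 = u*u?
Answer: 12/7 ≈ 1.7143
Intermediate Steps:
w = -2
b(u) = -3*u² (b(u) = -3*u*u = -3*u²)
s = -⅐ (s = -1/(4 + 3) = -1/7 = -1*⅐ = -⅐ ≈ -0.14286)
b(w)*s = -3*(-2)²*(-⅐) = -3*4*(-⅐) = -12*(-⅐) = 12/7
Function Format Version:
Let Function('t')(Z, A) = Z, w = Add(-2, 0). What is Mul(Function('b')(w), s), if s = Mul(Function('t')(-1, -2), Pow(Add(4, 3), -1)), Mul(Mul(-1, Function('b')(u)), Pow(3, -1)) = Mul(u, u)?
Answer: Rational(12, 7) ≈ 1.7143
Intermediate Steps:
w = -2
Function('b')(u) = Mul(-3, Pow(u, 2)) (Function('b')(u) = Mul(-3, Mul(u, u)) = Mul(-3, Pow(u, 2)))
s = Rational(-1, 7) (s = Mul(-1, Pow(Add(4, 3), -1)) = Mul(-1, Pow(7, -1)) = Mul(-1, Rational(1, 7)) = Rational(-1, 7) ≈ -0.14286)
Mul(Function('b')(w), s) = Mul(Mul(-3, Pow(-2, 2)), Rational(-1, 7)) = Mul(Mul(-3, 4), Rational(-1, 7)) = Mul(-12, Rational(-1, 7)) = Rational(12, 7)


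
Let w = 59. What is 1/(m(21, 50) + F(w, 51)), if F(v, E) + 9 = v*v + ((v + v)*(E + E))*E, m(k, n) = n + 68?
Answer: 1/617426 ≈ 1.6196e-6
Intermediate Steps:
m(k, n) = 68 + n
F(v, E) = -9 + v**2 + 4*v*E**2 (F(v, E) = -9 + (v*v + ((v + v)*(E + E))*E) = -9 + (v**2 + ((2*v)*(2*E))*E) = -9 + (v**2 + (4*E*v)*E) = -9 + (v**2 + 4*v*E**2) = -9 + v**2 + 4*v*E**2)
1/(m(21, 50) + F(w, 51)) = 1/((68 + 50) + (-9 + 59**2 + 4*59*51**2)) = 1/(118 + (-9 + 3481 + 4*59*2601)) = 1/(118 + (-9 + 3481 + 613836)) = 1/(118 + 617308) = 1/617426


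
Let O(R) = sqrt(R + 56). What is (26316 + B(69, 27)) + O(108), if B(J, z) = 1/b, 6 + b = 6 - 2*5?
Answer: 263159/10 + 2*sqrt(41) ≈ 26329.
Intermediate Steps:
O(R) = sqrt(56 + R)
b = -10 (b = -6 + (6 - 2*5) = -6 + (6 - 10) = -6 - 4 = -10)
B(J, z) = -1/10 (B(J, z) = 1/(-10) = -1/10)
(26316 + B(69, 27)) + O(108) = (26316 - 1/10) + sqrt(56 + 108) = 263159/10 + sqrt(164) = 263159/10 + 2*sqrt(41)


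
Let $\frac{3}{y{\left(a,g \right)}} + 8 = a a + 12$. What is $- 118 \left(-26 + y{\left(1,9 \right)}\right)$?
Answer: $\frac{14986}{5} \approx 2997.2$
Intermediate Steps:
$y{\left(a,g \right)} = \frac{3}{4 + a^{2}}$ ($y{\left(a,g \right)} = \frac{3}{-8 + \left(a a + 12\right)} = \frac{3}{-8 + \left(a^{2} + 12\right)} = \frac{3}{-8 + \left(12 + a^{2}\right)} = \frac{3}{4 + a^{2}}$)
$- 118 \left(-26 + y{\left(1,9 \right)}\right) = - 118 \left(-26 + \frac{3}{4 + 1^{2}}\right) = - 118 \left(-26 + \frac{3}{4 + 1}\right) = - 118 \left(-26 + \frac{3}{5}\right) = \left(-118\right) \left(- \frac{127}{5}\right) = \frac{14986}{5}$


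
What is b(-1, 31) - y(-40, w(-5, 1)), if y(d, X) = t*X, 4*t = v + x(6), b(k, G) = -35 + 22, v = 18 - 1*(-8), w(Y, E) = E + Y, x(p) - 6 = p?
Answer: 25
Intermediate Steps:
x(p) = 6 + p
v = 26 (v = 18 + 8 = 26)
b(k, G) = -13
t = 19/2 (t = (26 + (6 + 6))/4 = (26 + 12)/4 = (¼)*38 = 19/2 ≈ 9.5000)
y(d, X) = 19*X/2
b(-1, 31) - y(-40, w(-5, 1)) = -13 - 19*(1 - 5)/2 = -13 - 19*(-4)/2 = -13 - 1*(-38) = -13 + 38 = 25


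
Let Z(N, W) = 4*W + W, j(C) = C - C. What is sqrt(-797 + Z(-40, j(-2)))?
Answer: I*sqrt(797) ≈ 28.231*I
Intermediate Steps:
j(C) = 0
Z(N, W) = 5*W
sqrt(-797 + Z(-40, j(-2))) = sqrt(-797 + 5*0) = sqrt(-797 + 0) = sqrt(-797) = I*sqrt(797)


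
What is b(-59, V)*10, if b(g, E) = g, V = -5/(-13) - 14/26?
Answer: -590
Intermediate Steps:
V = -2/13 (V = -5*(-1/13) - 14*1/26 = 5/13 - 7/13 = -2/13 ≈ -0.15385)
b(-59, V)*10 = -59*10 = -590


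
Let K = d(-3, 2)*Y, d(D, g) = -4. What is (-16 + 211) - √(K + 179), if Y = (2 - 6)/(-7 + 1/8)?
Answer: 195 - √534435/55 ≈ 181.71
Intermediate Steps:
Y = 32/55 (Y = -4/(-7 + ⅛) = -4/(-55/8) = -4*(-8/55) = 32/55 ≈ 0.58182)
K = -128/55 (K = -4*32/55 = -128/55 ≈ -2.3273)
(-16 + 211) - √(K + 179) = (-16 + 211) - √(-128/55 + 179) = 195 - √(9717/55) = 195 - √534435/55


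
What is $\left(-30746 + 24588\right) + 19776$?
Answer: $13618$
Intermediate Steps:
$\left(-30746 + 24588\right) + 19776 = -6158 + 19776 = 13618$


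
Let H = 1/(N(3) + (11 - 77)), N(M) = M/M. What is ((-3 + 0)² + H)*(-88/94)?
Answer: -25696/3055 ≈ -8.4111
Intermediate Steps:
N(M) = 1
H = -1/65 (H = 1/(1 + (11 - 77)) = 1/(1 - 66) = 1/(-65) = -1/65 ≈ -0.015385)
((-3 + 0)² + H)*(-88/94) = ((-3 + 0)² - 1/65)*(-88/94) = ((-3)² - 1/65)*(-88*1/94) = (9 - 1/65)*(-44/47) = (584/65)*(-44/47) = -25696/3055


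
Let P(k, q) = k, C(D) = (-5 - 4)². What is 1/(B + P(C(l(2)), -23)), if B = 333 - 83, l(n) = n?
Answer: 1/331 ≈ 0.0030211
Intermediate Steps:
C(D) = 81 (C(D) = (-9)² = 81)
B = 250
1/(B + P(C(l(2)), -23)) = 1/(250 + 81) = 1/331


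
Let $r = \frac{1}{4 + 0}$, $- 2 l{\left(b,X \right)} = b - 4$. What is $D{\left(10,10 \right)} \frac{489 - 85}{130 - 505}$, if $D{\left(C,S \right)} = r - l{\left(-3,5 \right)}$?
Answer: $\frac{1313}{375} \approx 3.5013$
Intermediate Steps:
$l{\left(b,X \right)} = 2 - \frac{b}{2}$ ($l{\left(b,X \right)} = - \frac{b - 4}{2} = - \frac{-4 + b}{2} = 2 - \frac{b}{2}$)
$r = \frac{1}{4} \approx 0.25$
$D{\left(C,S \right)} = - \frac{13}{4}$ ($D{\left(C,S \right)} = \frac{1}{4} - \left(2 - - \frac{3}{2}\right) = \frac{1}{4} - \left(2 + \frac{3}{2}\right) = \frac{1}{4} - \frac{7}{2} = - \frac{13}{4}$)
$D{\left(10,10 \right)} \frac{489 - 85}{130 - 505} = - \frac{13 \frac{489 - 85}{130 - 505}}{4} = - \frac{13 \frac{404}{-375}}{4} = - \frac{13 \cdot 404 \left(- \frac{1}{375}\right)}{4} = \left(- \frac{13}{4}\right) \left(- \frac{404}{375}\right) = \frac{1313}{375}$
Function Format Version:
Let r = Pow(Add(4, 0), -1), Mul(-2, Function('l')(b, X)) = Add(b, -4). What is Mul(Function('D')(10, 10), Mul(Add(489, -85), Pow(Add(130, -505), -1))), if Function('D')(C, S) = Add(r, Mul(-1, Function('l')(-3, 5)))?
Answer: Rational(1313, 375) ≈ 3.5013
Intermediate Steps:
Function('l')(b, X) = Add(2, Mul(Rational(-1, 2), b)) (Function('l')(b, X) = Mul(Rational(-1, 2), Add(b, -4)) = Mul(Rational(-1, 2), Add(-4, b)) = Add(2, Mul(Rational(-1, 2), b)))
r = Rational(1, 4) (r = Pow(4, -1) = Rational(1, 4) ≈ 0.25000)
Function('D')(C, S) = Rational(-13, 4) (Function('D')(C, S) = Add(Rational(1, 4), Mul(-1, Add(2, Mul(Rational(-1, 2), -3)))) = Add(Rational(1, 4), Mul(-1, Add(2, Rational(3, 2)))) = Add(Rational(1, 4), Mul(-1, Rational(7, 2))) = Add(Rational(1, 4), Rational(-7, 2)) = Rational(-13, 4))
Mul(Function('D')(10, 10), Mul(Add(489, -85), Pow(Add(130, -505), -1))) = Mul(Rational(-13, 4), Mul(Add(489, -85), Pow(Add(130, -505), -1))) = Mul(Rational(-13, 4), Mul(404, Pow(-375, -1))) = Mul(Rational(-13, 4), Mul(404, Rational(-1, 375))) = Mul(Rational(-13, 4), Rational(-404, 375)) = Rational(1313, 375)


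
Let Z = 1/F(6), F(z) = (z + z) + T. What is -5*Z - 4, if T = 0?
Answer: -53/12 ≈ -4.4167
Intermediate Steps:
F(z) = 2*z (F(z) = (z + z) + 0 = 2*z + 0 = 2*z)
Z = 1/12 (Z = 1/(2*6) = 1/12 ≈ 0.083333)
-5*Z - 4 = -5*1/12 - 4 = -5/12 - 4 = -53/12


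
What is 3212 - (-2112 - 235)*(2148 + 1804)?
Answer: 9278556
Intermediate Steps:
3212 - (-2112 - 235)*(2148 + 1804) = 3212 - (-2347)*3952 = 3212 - 1*(-9275344) = 3212 + 9275344 = 9278556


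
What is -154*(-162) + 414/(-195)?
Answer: 1621482/65 ≈ 24946.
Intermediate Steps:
-154*(-162) + 414/(-195) = 24948 + 414*(-1/195) = 24948 - 138/65 = 1621482/65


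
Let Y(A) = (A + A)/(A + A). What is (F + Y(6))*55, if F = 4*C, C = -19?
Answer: -4125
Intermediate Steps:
Y(A) = 1 (Y(A) = (2*A)/((2*A)) = (2*A)*(1/(2*A)) = 1)
F = -76 (F = 4*(-19) = -76)
(F + Y(6))*55 = (-76 + 1)*55 = -75*55 = -4125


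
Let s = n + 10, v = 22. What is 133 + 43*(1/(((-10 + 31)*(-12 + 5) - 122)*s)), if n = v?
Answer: 1144821/8608 ≈ 133.00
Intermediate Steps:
n = 22
s = 32 (s = 22 + 10 = 32)
133 + 43*(1/(((-10 + 31)*(-12 + 5) - 122)*s)) = 133 + 43*(1/(((-10 + 31)*(-12 + 5) - 122)*32)) = 133 + 43*((1/32)/(21*(-7) - 122)) = 133 + 43*((1/32)/(-147 - 122)) = 133 + 43*((1/32)/(-269)) = 133 + 43*(-1/269*1/32) = 133 + 43*(-1/8608) = 133 - 43/8608 = 1144821/8608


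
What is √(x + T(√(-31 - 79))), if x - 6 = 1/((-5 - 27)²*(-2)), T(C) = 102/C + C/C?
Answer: √(86726750 - 11489280*I*√110)/3520 ≈ 3.0807 - 1.5784*I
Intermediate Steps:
T(C) = 1 + 102/C (T(C) = 102/C + 1 = 1 + 102/C)
x = 12287/2048 (x = 6 + 1/((-5 - 27)²*(-2)) = 6 + 1/((-32)²*(-2)) = 6 + 1/(1024*(-2)) = 6 + 1/(-2048) = 6 - 1/2048 = 12287/2048 ≈ 5.9995)
√(x + T(√(-31 - 79))) = √(12287/2048 + (102 + √(-31 - 79))/(√(-31 - 79))) = √(12287/2048 + (102 + √(-110))/(√(-110))) = √(12287/2048 + (102 + I*√110)/((I*√110))) = √(12287/2048 + (-I*√110/110)*(102 + I*√110)) = √(12287/2048 - I*√110*(102 + I*√110)/110)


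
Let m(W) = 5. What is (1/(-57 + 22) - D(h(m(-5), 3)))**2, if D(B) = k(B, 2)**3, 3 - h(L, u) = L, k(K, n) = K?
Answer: 77841/1225 ≈ 63.544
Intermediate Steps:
h(L, u) = 3 - L
D(B) = B**3
(1/(-57 + 22) - D(h(m(-5), 3)))**2 = (1/(-57 + 22) - (3 - 1*5)**3)**2 = (1/(-35) - (3 - 5)**3)**2 = (-1/35 - 1*(-2)**3)**2 = (-1/35 - 1*(-8))**2 = (-1/35 + 8)**2 = (279/35)**2 = 77841/1225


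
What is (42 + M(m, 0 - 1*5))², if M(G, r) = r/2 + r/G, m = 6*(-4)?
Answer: 908209/576 ≈ 1576.8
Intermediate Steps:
m = -24
M(G, r) = r/2 + r/G (M(G, r) = r*(½) + r/G = r/2 + r/G)
(42 + M(m, 0 - 1*5))² = (42 + ((0 - 1*5)/2 + (0 - 1*5)/(-24)))² = (42 + ((0 - 5)/2 + (0 - 5)*(-1/24)))² = (42 + ((½)*(-5) - 5*(-1/24)))² = (42 + (-5/2 + 5/24))² = (42 - 55/24)² = (953/24)² = 908209/576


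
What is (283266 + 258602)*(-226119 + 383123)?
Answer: 85075443472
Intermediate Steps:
(283266 + 258602)*(-226119 + 383123) = 541868*157004 = 85075443472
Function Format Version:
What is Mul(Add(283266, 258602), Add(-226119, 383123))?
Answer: 85075443472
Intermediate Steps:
Mul(Add(283266, 258602), Add(-226119, 383123)) = Mul(541868, 157004) = 85075443472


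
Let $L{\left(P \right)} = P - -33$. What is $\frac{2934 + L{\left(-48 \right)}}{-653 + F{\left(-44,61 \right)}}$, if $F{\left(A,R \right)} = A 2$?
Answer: $- \frac{973}{247} \approx -3.9393$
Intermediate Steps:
$F{\left(A,R \right)} = 2 A$
$L{\left(P \right)} = 33 + P$ ($L{\left(P \right)} = P + 33 = 33 + P$)
$\frac{2934 + L{\left(-48 \right)}}{-653 + F{\left(-44,61 \right)}} = \frac{2934 + \left(33 - 48\right)}{-653 + 2 \left(-44\right)} = \frac{2934 - 15}{-653 - 88} = \frac{2919}{-741} = 2919 \left(- \frac{1}{741}\right) = - \frac{973}{247}$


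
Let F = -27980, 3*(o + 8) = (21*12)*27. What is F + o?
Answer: -25720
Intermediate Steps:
o = 2260 (o = -8 + ((21*12)*27)/3 = -8 + (252*27)/3 = -8 + (⅓)*6804 = -8 + 2268 = 2260)
F + o = -27980 + 2260 = -25720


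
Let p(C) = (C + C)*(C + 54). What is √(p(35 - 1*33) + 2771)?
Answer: √2995 ≈ 54.727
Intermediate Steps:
p(C) = 2*C*(54 + C) (p(C) = (2*C)*(54 + C) = 2*C*(54 + C))
√(p(35 - 1*33) + 2771) = √(2*(35 - 1*33)*(54 + (35 - 1*33)) + 2771) = √(2*(35 - 33)*(54 + (35 - 33)) + 2771) = √(2*2*(54 + 2) + 2771) = √(2*2*56 + 2771) = √(224 + 2771) = √2995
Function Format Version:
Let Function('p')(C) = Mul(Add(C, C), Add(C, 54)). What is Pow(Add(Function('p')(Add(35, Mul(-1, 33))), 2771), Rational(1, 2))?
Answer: Pow(2995, Rational(1, 2)) ≈ 54.727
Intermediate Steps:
Function('p')(C) = Mul(2, C, Add(54, C)) (Function('p')(C) = Mul(Mul(2, C), Add(54, C)) = Mul(2, C, Add(54, C)))
Pow(Add(Function('p')(Add(35, Mul(-1, 33))), 2771), Rational(1, 2)) = Pow(Add(Mul(2, Add(35, Mul(-1, 33)), Add(54, Add(35, Mul(-1, 33)))), 2771), Rational(1, 2)) = Pow(Add(Mul(2, Add(35, -33), Add(54, Add(35, -33))), 2771), Rational(1, 2)) = Pow(Add(Mul(2, 2, Add(54, 2)), 2771), Rational(1, 2)) = Pow(Add(Mul(2, 2, 56), 2771), Rational(1, 2)) = Pow(Add(224, 2771), Rational(1, 2)) = Pow(2995, Rational(1, 2))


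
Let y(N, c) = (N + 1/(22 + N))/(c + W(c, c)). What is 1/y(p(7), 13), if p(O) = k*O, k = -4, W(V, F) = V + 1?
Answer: -162/169 ≈ -0.95858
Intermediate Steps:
W(V, F) = 1 + V
p(O) = -4*O
y(N, c) = (N + 1/(22 + N))/(1 + 2*c) (y(N, c) = (N + 1/(22 + N))/(c + (1 + c)) = (N + 1/(22 + N))/(1 + 2*c))
1/y(p(7), 13) = 1/((1 + (-4*7)² + 22*(-4*7))/(22 - 4*7 + 44*13 + 2*(-4*7)*13)) = 1/((1 + (-28)² + 22*(-28))/(22 - 28 + 572 + 2*(-28)*13)) = 1/((1 + 784 - 616)/(22 - 28 + 572 - 728)) = 1/(169/(-162)) = 1/(-1/162*169) = 1/(-169/162) = -162/169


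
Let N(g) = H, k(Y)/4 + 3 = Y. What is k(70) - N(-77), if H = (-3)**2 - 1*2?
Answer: 261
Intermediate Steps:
k(Y) = -12 + 4*Y
H = 7 (H = 9 - 2 = 7)
N(g) = 7
k(70) - N(-77) = (-12 + 4*70) - 1*7 = (-12 + 280) - 7 = 268 - 7 = 261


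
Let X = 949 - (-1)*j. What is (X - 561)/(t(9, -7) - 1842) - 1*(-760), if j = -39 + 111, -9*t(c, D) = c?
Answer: 1400220/1843 ≈ 759.75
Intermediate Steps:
t(c, D) = -c/9
j = 72
X = 1021 (X = 949 - (-1)*72 = 949 - 1*(-72) = 949 + 72 = 1021)
(X - 561)/(t(9, -7) - 1842) - 1*(-760) = (1021 - 561)/(-⅑*9 - 1842) - 1*(-760) = 460/(-1 - 1842) + 760 = 460/(-1843) + 760 = 460*(-1/1843) + 760 = -460/1843 + 760 = 1400220/1843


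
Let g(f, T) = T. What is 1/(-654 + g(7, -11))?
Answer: -1/665 ≈ -0.0015038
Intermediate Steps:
1/(-654 + g(7, -11)) = 1/(-654 - 11) = 1/(-665) = -1/665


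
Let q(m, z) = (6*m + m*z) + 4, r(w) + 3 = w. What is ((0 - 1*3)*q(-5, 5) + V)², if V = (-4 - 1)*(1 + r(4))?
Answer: 20449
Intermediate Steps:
r(w) = -3 + w
q(m, z) = 4 + 6*m + m*z
V = -10 (V = (-4 - 1)*(1 + (-3 + 4)) = -5*(1 + 1) = -5*2 = -10)
((0 - 1*3)*q(-5, 5) + V)² = ((0 - 1*3)*(4 + 6*(-5) - 5*5) - 10)² = ((0 - 3)*(4 - 30 - 25) - 10)² = (-3*(-51) - 10)² = (153 - 10)² = 143² = 20449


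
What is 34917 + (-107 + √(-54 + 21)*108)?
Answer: 34810 + 108*I*√33 ≈ 34810.0 + 620.41*I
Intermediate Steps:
34917 + (-107 + √(-54 + 21)*108) = 34917 + (-107 + √(-33)*108) = 34917 + (-107 + (I*√33)*108) = 34917 + (-107 + 108*I*√33) = 34810 + 108*I*√33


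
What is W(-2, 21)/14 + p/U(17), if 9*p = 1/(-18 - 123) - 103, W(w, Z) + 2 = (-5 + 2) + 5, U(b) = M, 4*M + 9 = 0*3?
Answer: 58096/11421 ≈ 5.0868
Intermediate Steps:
M = -9/4 (M = -9/4 + (0*3)/4 = -9/4 + (¼)*0 = -9/4 + 0 = -9/4 ≈ -2.2500)
U(b) = -9/4
W(w, Z) = 0 (W(w, Z) = -2 + ((-5 + 2) + 5) = -2 + (-3 + 5) = -2 + 2 = 0)
p = -14524/1269 (p = (1/(-18 - 123) - 103)/9 = (1/(-141) - 103)/9 = (-1/141 - 103)/9 = (⅑)*(-14524/141) = -14524/1269 ≈ -11.445)
W(-2, 21)/14 + p/U(17) = 0/14 - 14524/(1269*(-9/4)) = 0*(1/14) - 14524/1269*(-4/9) = 0 + 58096/11421 = 58096/11421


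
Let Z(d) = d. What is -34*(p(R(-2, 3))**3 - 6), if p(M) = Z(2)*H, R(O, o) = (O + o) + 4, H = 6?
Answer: -58548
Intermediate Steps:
R(O, o) = 4 + O + o
p(M) = 12 (p(M) = 2*6 = 12)
-34*(p(R(-2, 3))**3 - 6) = -34*(12**3 - 6) = -34*(1728 - 6) = -34*1722 = -58548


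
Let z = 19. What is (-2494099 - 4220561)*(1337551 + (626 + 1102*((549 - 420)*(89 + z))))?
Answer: -112076008293060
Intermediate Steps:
(-2494099 - 4220561)*(1337551 + (626 + 1102*((549 - 420)*(89 + z)))) = (-2494099 - 4220561)*(1337551 + (626 + 1102*((549 - 420)*(89 + 19)))) = -6714660*(1337551 + (626 + 1102*(129*108))) = -6714660*(1337551 + (626 + 1102*13932)) = -6714660*(1337551 + (626 + 15353064)) = -6714660*(1337551 + 15353690) = -6714660*16691241 = -112076008293060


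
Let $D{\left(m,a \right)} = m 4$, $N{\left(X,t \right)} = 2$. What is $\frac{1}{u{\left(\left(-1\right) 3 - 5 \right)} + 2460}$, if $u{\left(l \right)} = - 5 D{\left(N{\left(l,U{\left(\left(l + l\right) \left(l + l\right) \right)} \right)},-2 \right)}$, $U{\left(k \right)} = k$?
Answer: $\frac{1}{2420} \approx 0.00041322$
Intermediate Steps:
$D{\left(m,a \right)} = 4 m$
$u{\left(l \right)} = -40$ ($u{\left(l \right)} = - 5 \cdot 4 \cdot 2 = \left(-5\right) 8 = -40$)
$\frac{1}{u{\left(\left(-1\right) 3 - 5 \right)} + 2460} = \frac{1}{-40 + 2460} = \frac{1}{2420}$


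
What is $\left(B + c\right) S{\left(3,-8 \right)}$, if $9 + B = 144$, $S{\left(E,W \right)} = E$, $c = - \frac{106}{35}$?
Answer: $\frac{13857}{35} \approx 395.91$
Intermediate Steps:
$c = - \frac{106}{35}$ ($c = \left(-106\right) \frac{1}{35} = - \frac{106}{35} \approx -3.0286$)
$B = 135$ ($B = -9 + 144 = 135$)
$\left(B + c\right) S{\left(3,-8 \right)} = \left(135 - \frac{106}{35}\right) 3 = \frac{4619}{35} \cdot 3 = \frac{13857}{35}$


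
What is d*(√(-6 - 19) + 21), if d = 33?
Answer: 693 + 165*I ≈ 693.0 + 165.0*I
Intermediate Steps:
d*(√(-6 - 19) + 21) = 33*(√(-6 - 19) + 21) = 33*(√(-25) + 21) = 33*(5*I + 21) = 33*(21 + 5*I) = 693 + 165*I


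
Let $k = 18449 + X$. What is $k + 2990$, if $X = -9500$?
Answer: $11939$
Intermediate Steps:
$k = 8949$ ($k = 18449 - 9500 = 8949$)
$k + 2990 = 8949 + 2990 = 11939$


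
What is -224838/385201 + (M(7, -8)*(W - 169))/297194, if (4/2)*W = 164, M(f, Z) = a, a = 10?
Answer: -33577814721/57239712997 ≈ -0.58662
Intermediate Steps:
M(f, Z) = 10
W = 82 (W = (½)*164 = 82)
-224838/385201 + (M(7, -8)*(W - 169))/297194 = -224838/385201 + (10*(82 - 169))/297194 = -224838*1/385201 + (10*(-87))*(1/297194) = -224838/385201 - 870*1/297194 = -224838/385201 - 435/148597 = -33577814721/57239712997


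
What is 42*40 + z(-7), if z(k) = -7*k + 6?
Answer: 1735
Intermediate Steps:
z(k) = 6 - 7*k
42*40 + z(-7) = 42*40 + (6 - 7*(-7)) = 1680 + (6 + 49) = 1680 + 55 = 1735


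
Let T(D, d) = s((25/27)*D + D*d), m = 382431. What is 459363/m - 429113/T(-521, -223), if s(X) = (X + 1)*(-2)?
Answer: 2433637575533/796461763622 ≈ 3.0556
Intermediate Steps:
s(X) = -2 - 2*X (s(X) = (1 + X)*(-2) = -2 - 2*X)
T(D, d) = -2 - 50*D/27 - 2*D*d (T(D, d) = -2 - 2*((25/27)*D + D*d) = -2 - 2*((25*(1/27))*D + D*d) = -2 - 2*(25*D/27 + D*d) = -2 + (-50*D/27 - 2*D*d) = -2 - 50*D/27 - 2*D*d)
459363/m - 429113/T(-521, -223) = 459363/382431 - 429113/(-2 - 2/27*(-521)*(25 + 27*(-223))) = 459363*(1/382431) - 429113/(-2 - 2/27*(-521)*(25 - 6021)) = 153121/127477 - 429113/(-2 - 2/27*(-521)*(-5996)) = 153121/127477 - 429113/(-2 - 6247832/27) = 153121/127477 - 429113/(-6247886/27) = 153121/127477 - 429113*(-27/6247886) = 153121/127477 + 11586051/6247886 = 2433637575533/796461763622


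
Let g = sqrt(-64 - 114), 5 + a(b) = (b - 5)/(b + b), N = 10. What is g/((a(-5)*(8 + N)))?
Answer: -I*sqrt(178)/72 ≈ -0.1853*I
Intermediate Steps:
a(b) = -5 + (-5 + b)/(2*b) (a(b) = -5 + (b - 5)/(b + b) = -5 + (-5 + b)/((2*b)) = -5 + (-5 + b)*(1/(2*b)) = -5 + (-5 + b)/(2*b))
g = I*sqrt(178) (g = sqrt(-178) = I*sqrt(178) ≈ 13.342*I)
g/((a(-5)*(8 + N))) = (I*sqrt(178))/((((1/2)*(-5 - 9*(-5))/(-5))*(8 + 10))) = (I*sqrt(178))/((((1/2)*(-1/5)*(-5 + 45))*18)) = (I*sqrt(178))/((((1/2)*(-1/5)*40)*18)) = (I*sqrt(178))/((-4*18)) = (I*sqrt(178))/(-72) = (I*sqrt(178))*(-1/72) = -I*sqrt(178)/72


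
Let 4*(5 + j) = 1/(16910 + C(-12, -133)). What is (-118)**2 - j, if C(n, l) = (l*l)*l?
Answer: 130137365533/9342908 ≈ 13929.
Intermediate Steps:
C(n, l) = l**3 (C(n, l) = l**2*l = l**3)
j = -46714541/9342908 (j = -5 + 1/(4*(16910 + (-133)**3)) = -5 + 1/(4*(16910 - 2352637)) = -5 + (1/4)/(-2335727) = -5 + (1/4)*(-1/2335727) = -5 - 1/9342908 = -46714541/9342908 ≈ -5.0000)
(-118)**2 - j = (-118)**2 - 1*(-46714541/9342908) = 13924 + 46714541/9342908 = 130137365533/9342908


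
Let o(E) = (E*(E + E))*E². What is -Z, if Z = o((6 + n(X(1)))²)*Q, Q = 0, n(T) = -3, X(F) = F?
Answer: 0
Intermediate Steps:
o(E) = 2*E⁴ (o(E) = (E*(2*E))*E² = (2*E²)*E² = 2*E⁴)
Z = 0 (Z = (2*((6 - 3)²)⁴)*0 = (2*(3²)⁴)*0 = (2*9⁴)*0 = (2*6561)*0 = 13122*0 = 0)
-Z = -1*0 = 0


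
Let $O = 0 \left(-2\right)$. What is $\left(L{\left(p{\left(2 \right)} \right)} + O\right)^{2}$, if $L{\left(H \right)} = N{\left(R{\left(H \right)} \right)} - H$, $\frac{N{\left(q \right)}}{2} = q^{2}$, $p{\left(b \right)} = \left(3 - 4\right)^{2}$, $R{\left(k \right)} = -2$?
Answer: $49$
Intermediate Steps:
$p{\left(b \right)} = 1$ ($p{\left(b \right)} = \left(-1\right)^{2} = 1$)
$N{\left(q \right)} = 2 q^{2}$
$L{\left(H \right)} = 8 - H$ ($L{\left(H \right)} = 2 \left(-2\right)^{2} - H = 2 \cdot 4 - H = 8 - H$)
$O = 0$
$\left(L{\left(p{\left(2 \right)} \right)} + O\right)^{2} = \left(\left(8 - 1\right) + 0\right)^{2} = \left(7 + 0\right)^{2} = 7^{2} = 49$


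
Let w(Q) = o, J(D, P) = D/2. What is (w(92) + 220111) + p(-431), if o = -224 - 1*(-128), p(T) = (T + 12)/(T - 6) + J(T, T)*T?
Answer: 273471505/874 ≈ 3.1290e+5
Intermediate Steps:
J(D, P) = D/2 (J(D, P) = D*(½) = D/2)
p(T) = T²/2 + (12 + T)/(-6 + T) (p(T) = (T + 12)/(T - 6) + (T/2)*T = (12 + T)/(-6 + T) + T²/2 = T²/2 + (12 + T)/(-6 + T))
o = -96 (o = -224 + 128 = -96)
w(Q) = -96
(w(92) + 220111) + p(-431) = (-96 + 220111) + (12 - 431 + (½)*(-431)³ - 3*(-431)²)/(-6 - 431) = 220015 + (12 - 431 + (½)*(-80062991) - 3*185761)/(-437) = 220015 - (12 - 431 - 80062991/2 - 557283)/437 = 220015 - 1/437*(-81178395/2) = 220015 + 81178395/874 = 273471505/874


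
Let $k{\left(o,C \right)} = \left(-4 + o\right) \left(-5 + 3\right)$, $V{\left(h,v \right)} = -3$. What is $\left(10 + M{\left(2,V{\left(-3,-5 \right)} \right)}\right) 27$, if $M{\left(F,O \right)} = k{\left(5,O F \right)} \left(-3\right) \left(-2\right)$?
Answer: $-54$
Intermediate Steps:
$k{\left(o,C \right)} = 8 - 2 o$ ($k{\left(o,C \right)} = \left(-4 + o\right) \left(-2\right) = 8 - 2 o$)
$M{\left(F,O \right)} = -12$ ($M{\left(F,O \right)} = \left(8 - 10\right) \left(-3\right) \left(-2\right) = \left(-2\right) \left(-3\right) \left(-2\right) = 6 \left(-2\right) = -12$)
$\left(10 + M{\left(2,V{\left(-3,-5 \right)} \right)}\right) 27 = \left(10 - 12\right) 27 = \left(-2\right) 27 = -54$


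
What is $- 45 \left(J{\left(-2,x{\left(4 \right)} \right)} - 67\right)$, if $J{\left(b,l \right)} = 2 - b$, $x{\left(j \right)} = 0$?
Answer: $2835$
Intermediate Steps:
$- 45 \left(J{\left(-2,x{\left(4 \right)} \right)} - 67\right) = - 45 \left(\left(2 - -2\right) - 67\right) = - 45 \left(\left(2 + 2\right) - 67\right) = - 45 \left(4 - 67\right) = \left(-45\right) \left(-63\right) = 2835$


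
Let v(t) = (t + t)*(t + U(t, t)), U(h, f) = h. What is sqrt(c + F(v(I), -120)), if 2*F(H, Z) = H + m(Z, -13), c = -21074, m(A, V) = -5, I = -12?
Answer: I*sqrt(83154)/2 ≈ 144.18*I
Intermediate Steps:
v(t) = 4*t**2 (v(t) = (t + t)*(t + t) = (2*t)*(2*t) = 4*t**2)
F(H, Z) = -5/2 + H/2 (F(H, Z) = (H - 5)/2 = (-5 + H)/2 = -5/2 + H/2)
sqrt(c + F(v(I), -120)) = sqrt(-21074 + (-5/2 + (4*(-12)**2)/2)) = sqrt(-21074 + (-5/2 + (4*144)/2)) = sqrt(-21074 + (-5/2 + (1/2)*576)) = sqrt(-21074 + (-5/2 + 288)) = sqrt(-21074 + 571/2) = sqrt(-41577/2) = I*sqrt(83154)/2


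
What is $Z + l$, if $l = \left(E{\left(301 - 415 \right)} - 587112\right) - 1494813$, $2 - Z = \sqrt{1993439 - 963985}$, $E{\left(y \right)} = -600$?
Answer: $-2082523 - \sqrt{1029454} \approx -2.0835 \cdot 10^{6}$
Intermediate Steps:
$Z = 2 - \sqrt{1029454}$ ($Z = 2 - \sqrt{1993439 - 963985} = 2 - \sqrt{1029454} \approx -1012.6$)
$l = -2082525$ ($l = \left(-600 - 587112\right) - 1494813 = -587712 - 1494813 = -2082525$)
$Z + l = \left(2 - \sqrt{1029454}\right) - 2082525 = -2082523 - \sqrt{1029454}$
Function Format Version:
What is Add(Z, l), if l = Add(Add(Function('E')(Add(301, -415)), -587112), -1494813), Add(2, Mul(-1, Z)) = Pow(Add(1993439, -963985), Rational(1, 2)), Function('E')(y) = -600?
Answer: Add(-2082523, Mul(-1, Pow(1029454, Rational(1, 2)))) ≈ -2.0835e+6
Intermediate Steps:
Z = Add(2, Mul(-1, Pow(1029454, Rational(1, 2)))) (Z = Add(2, Mul(-1, Pow(Add(1993439, -963985), Rational(1, 2)))) = Add(2, Mul(-1, Pow(1029454, Rational(1, 2)))) ≈ -1012.6)
l = -2082525 (l = Add(Add(-600, -587112), -1494813) = Add(-587712, -1494813) = -2082525)
Add(Z, l) = Add(Add(2, Mul(-1, Pow(1029454, Rational(1, 2)))), -2082525) = Add(-2082523, Mul(-1, Pow(1029454, Rational(1, 2))))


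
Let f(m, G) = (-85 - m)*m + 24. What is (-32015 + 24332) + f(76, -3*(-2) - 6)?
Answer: -19895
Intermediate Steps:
f(m, G) = 24 + m*(-85 - m) (f(m, G) = m*(-85 - m) + 24 = 24 + m*(-85 - m))
(-32015 + 24332) + f(76, -3*(-2) - 6) = (-32015 + 24332) + (24 - 1*76² - 85*76) = -7683 + (24 - 1*5776 - 6460) = -7683 + (24 - 5776 - 6460) = -7683 - 12212 = -19895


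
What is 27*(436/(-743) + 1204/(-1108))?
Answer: -9299205/205811 ≈ -45.183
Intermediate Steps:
27*(436/(-743) + 1204/(-1108)) = 27*(436*(-1/743) + 1204*(-1/1108)) = 27*(-436/743 - 301/277) = 27*(-344415/205811) = -9299205/205811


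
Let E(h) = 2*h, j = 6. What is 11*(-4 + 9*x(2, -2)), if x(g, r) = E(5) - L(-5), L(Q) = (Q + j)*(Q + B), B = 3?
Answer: 1144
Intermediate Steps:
L(Q) = (3 + Q)*(6 + Q) (L(Q) = (Q + 6)*(Q + 3) = (6 + Q)*(3 + Q) = (3 + Q)*(6 + Q))
x(g, r) = 12 (x(g, r) = 2*5 - (18 + (-5)**2 + 9*(-5)) = 10 - (18 + 25 - 45) = 10 - 1*(-2) = 10 + 2 = 12)
11*(-4 + 9*x(2, -2)) = 11*(-4 + 9*12) = 11*(-4 + 108) = 11*104 = 1144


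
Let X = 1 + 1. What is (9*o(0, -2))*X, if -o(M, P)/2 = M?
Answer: 0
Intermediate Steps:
o(M, P) = -2*M
X = 2
(9*o(0, -2))*X = (9*(-2*0))*2 = (9*0)*2 = 0*2 = 0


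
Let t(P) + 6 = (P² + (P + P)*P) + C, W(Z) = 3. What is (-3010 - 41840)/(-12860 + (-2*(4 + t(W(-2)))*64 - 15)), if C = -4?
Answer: 44850/15563 ≈ 2.8818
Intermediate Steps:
t(P) = -10 + 3*P² (t(P) = -6 + ((P² + (P + P)*P) - 4) = -6 + ((P² + (2*P)*P) - 4) = -6 + ((P² + 2*P²) - 4) = -6 + (3*P² - 4) = -6 + (-4 + 3*P²) = -10 + 3*P²)
(-3010 - 41840)/(-12860 + (-2*(4 + t(W(-2)))*64 - 15)) = (-3010 - 41840)/(-12860 + (-2*(4 + (-10 + 3*3²))*64 - 15)) = -44850/(-12860 + (-2*(4 + (-10 + 3*9))*64 - 15)) = -44850/(-12860 + (-2*(4 + (-10 + 27))*64 - 15)) = -44850/(-12860 + (-2*(4 + 17)*64 - 15)) = -44850/(-12860 + (-2*21*64 - 15)) = -44850/(-12860 + (-42*64 - 15)) = -44850/(-12860 + (-2688 - 15)) = -44850/(-12860 - 2703) = -44850/(-15563) = -44850*(-1/15563) = 44850/15563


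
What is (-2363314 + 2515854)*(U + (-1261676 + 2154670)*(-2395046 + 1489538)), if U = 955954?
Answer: -123345713377394920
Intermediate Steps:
(-2363314 + 2515854)*(U + (-1261676 + 2154670)*(-2395046 + 1489538)) = (-2363314 + 2515854)*(955954 + (-1261676 + 2154670)*(-2395046 + 1489538)) = 152540*(955954 + 892994*(-905508)) = 152540*(955954 - 808613210952) = 152540*(-808612254998) = -123345713377394920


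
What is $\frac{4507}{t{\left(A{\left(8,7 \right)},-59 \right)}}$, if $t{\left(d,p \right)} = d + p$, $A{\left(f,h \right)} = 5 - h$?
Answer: $- \frac{4507}{61} \approx -73.885$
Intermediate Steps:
$\frac{4507}{t{\left(A{\left(8,7 \right)},-59 \right)}} = \frac{4507}{\left(5 - 7\right) - 59} = \frac{4507}{-2 - 59} = \frac{4507}{-61} = 4507 \left(- \frac{1}{61}\right) = - \frac{4507}{61}$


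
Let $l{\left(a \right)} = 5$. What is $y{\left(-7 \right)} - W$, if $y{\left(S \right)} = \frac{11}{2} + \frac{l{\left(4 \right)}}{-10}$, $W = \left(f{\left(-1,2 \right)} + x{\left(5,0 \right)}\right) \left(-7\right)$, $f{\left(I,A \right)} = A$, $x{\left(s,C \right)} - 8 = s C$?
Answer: $75$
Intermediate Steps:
$x{\left(s,C \right)} = 8 + C s$ ($x{\left(s,C \right)} = 8 + s C = 8 + C s$)
$W = -70$ ($W = \left(2 + \left(8 + 0 \cdot 5\right)\right) \left(-7\right) = \left(2 + \left(8 + 0\right)\right) \left(-7\right) = \left(2 + 8\right) \left(-7\right) = 10 \left(-7\right) = -70$)
$y{\left(S \right)} = 5$ ($y{\left(S \right)} = \frac{11}{2} + \frac{5}{-10} = 11 \cdot \frac{1}{2} + 5 \left(- \frac{1}{10}\right) = \frac{11}{2} - \frac{1}{2} = 5$)
$y{\left(-7 \right)} - W = 5 - -70 = 5 + 70 = 75$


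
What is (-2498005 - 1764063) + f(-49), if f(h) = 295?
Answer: -4261773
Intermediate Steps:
(-2498005 - 1764063) + f(-49) = (-2498005 - 1764063) + 295 = -4262068 + 295 = -4261773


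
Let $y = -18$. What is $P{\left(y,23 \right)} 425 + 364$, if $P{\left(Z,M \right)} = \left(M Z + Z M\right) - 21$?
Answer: $-360461$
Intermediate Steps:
$P{\left(Z,M \right)} = -21 + 2 M Z$ ($P{\left(Z,M \right)} = \left(M Z + M Z\right) - 21 = 2 M Z - 21 = -21 + 2 M Z$)
$P{\left(y,23 \right)} 425 + 364 = \left(-21 + 2 \cdot 23 \left(-18\right)\right) 425 + 364 = \left(-21 - 828\right) 425 + 364 = \left(-849\right) 425 + 364 = -360825 + 364 = -360461$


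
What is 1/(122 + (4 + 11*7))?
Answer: 1/203 ≈ 0.0049261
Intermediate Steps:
1/(122 + (4 + 11*7)) = 1/(122 + (4 + 77)) = 1/(122 + 81) = 1/203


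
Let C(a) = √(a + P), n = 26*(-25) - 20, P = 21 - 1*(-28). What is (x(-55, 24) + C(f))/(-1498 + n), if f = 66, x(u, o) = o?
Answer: -3/271 - √115/2168 ≈ -0.016017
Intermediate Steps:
P = 49 (P = 21 + 28 = 49)
n = -670 (n = -650 - 20 = -670)
C(a) = √(49 + a) (C(a) = √(a + 49) = √(49 + a))
(x(-55, 24) + C(f))/(-1498 + n) = (24 + √(49 + 66))/(-1498 - 670) = (24 + √115)/(-2168) = (24 + √115)*(-1/2168) = -3/271 - √115/2168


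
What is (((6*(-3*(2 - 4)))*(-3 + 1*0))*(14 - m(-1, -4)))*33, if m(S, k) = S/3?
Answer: -51084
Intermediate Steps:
m(S, k) = S/3 (m(S, k) = S*(⅓) = S/3)
(((6*(-3*(2 - 4)))*(-3 + 1*0))*(14 - m(-1, -4)))*33 = (((6*(-3*(2 - 4)))*(-3 + 1*0))*(14 - (-1)/3))*33 = (((6*(-3*(-2)))*(-3 + 0))*(14 - 1*(-⅓)))*33 = (((6*6)*(-3))*(14 + ⅓))*33 = ((36*(-3))*(43/3))*33 = -108*43/3*33 = -1548*33 = -51084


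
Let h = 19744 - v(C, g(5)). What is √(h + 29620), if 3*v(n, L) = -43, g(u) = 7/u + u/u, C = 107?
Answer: √444405/3 ≈ 222.21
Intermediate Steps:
g(u) = 1 + 7/u (g(u) = 7/u + 1 = 1 + 7/u)
v(n, L) = -43/3 (v(n, L) = (⅓)*(-43) = -43/3)
h = 59275/3 (h = 19744 - 1*(-43/3) = 19744 + 43/3 = 59275/3 ≈ 19758.)
√(h + 29620) = √(59275/3 + 29620) = √(148135/3) = √444405/3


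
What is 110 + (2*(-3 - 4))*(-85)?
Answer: 1300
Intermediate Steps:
110 + (2*(-3 - 4))*(-85) = 110 + (2*(-7))*(-85) = 110 - 14*(-85) = 110 + 1190 = 1300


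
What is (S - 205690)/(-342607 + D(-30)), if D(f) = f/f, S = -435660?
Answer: 320675/171303 ≈ 1.8720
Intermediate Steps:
D(f) = 1
(S - 205690)/(-342607 + D(-30)) = (-435660 - 205690)/(-342607 + 1) = -641350/(-342606) = -641350*(-1/342606) = 320675/171303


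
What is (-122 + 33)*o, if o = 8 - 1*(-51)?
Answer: -5251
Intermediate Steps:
o = 59 (o = 8 + 51 = 59)
(-122 + 33)*o = (-122 + 33)*59 = -89*59 = -5251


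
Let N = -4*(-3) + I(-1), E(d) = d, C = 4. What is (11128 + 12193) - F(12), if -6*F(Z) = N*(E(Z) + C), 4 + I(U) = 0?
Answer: 70027/3 ≈ 23342.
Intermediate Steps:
I(U) = -4 (I(U) = -4 + 0 = -4)
N = 8 (N = -4*(-3) - 4 = 12 - 4 = 8)
F(Z) = -16/3 - 4*Z/3 (F(Z) = -4*(Z + 4)/3 = -4*(4 + Z)/3 = -(32 + 8*Z)/6 = -16/3 - 4*Z/3)
(11128 + 12193) - F(12) = (11128 + 12193) - (-16/3 - 4/3*12) = 23321 - (-16/3 - 16) = 23321 - 1*(-64/3) = 23321 + 64/3 = 70027/3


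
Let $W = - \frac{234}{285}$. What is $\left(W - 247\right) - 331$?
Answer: $- \frac{54988}{95} \approx -578.82$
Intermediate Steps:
$W = - \frac{78}{95}$ ($W = \left(-234\right) \frac{1}{285} = - \frac{78}{95} \approx -0.82105$)
$\left(W - 247\right) - 331 = \left(- \frac{78}{95} - 247\right) - 331 = - \frac{23543}{95} - 331 = - \frac{54988}{95}$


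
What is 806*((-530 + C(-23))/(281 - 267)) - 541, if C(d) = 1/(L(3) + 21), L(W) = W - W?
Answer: -4564514/147 ≈ -31051.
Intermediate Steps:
L(W) = 0
C(d) = 1/21 (C(d) = 1/(0 + 21) = 1/21)
806*((-530 + C(-23))/(281 - 267)) - 541 = 806*((-530 + 1/21)/(281 - 267)) - 541 = 806*(-11129/21/14) - 541 = 806*(-11129/21*1/14) - 541 = 806*(-11129/294) - 541 = -4484987/147 - 541 = -4564514/147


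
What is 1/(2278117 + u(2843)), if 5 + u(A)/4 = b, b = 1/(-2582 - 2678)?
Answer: 1315/2995697554 ≈ 4.3896e-7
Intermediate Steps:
b = -1/5260 (b = 1/(-5260) = -1/5260 ≈ -0.00019011)
u(A) = -26301/1315 (u(A) = -20 + 4*(-1/5260) = -20 - 1/1315 = -26301/1315)
1/(2278117 + u(2843)) = 1/(2278117 - 26301/1315) = 1/(2995697554/1315) = 1315/2995697554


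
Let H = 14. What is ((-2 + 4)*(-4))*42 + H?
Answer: -322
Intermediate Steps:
((-2 + 4)*(-4))*42 + H = ((-2 + 4)*(-4))*42 + 14 = (2*(-4))*42 + 14 = -8*42 + 14 = -336 + 14 = -322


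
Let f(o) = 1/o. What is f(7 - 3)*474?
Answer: 237/2 ≈ 118.50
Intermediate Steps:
f(7 - 3)*474 = 474/(7 - 3) = 474/4 = (1/4)*474 = 237/2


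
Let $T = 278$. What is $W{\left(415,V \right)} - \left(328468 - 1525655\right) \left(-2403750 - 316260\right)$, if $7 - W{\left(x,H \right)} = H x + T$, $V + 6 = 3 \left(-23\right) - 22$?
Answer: $-3256360571886$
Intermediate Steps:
$V = -97$ ($V = -6 + \left(3 \left(-23\right) - 22\right) = -6 - 91 = -97$)
$W{\left(x,H \right)} = -271 - H x$ ($W{\left(x,H \right)} = 7 - \left(H x + 278\right) = 7 - \left(278 + H x\right) = -271 - H x$)
$W{\left(415,V \right)} - \left(328468 - 1525655\right) \left(-2403750 - 316260\right) = \left(-271 - \left(-97\right) 415\right) - \left(328468 - 1525655\right) \left(-2403750 - 316260\right) = \left(-271 + 40255\right) - \left(-1197187\right) \left(-2720010\right) = 39984 - 3256360611870 = -3256360571886$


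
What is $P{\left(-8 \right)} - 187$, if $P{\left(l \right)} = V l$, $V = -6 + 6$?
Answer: $-187$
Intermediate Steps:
$V = 0$
$P{\left(l \right)} = 0$ ($P{\left(l \right)} = 0 l = 0$)
$P{\left(-8 \right)} - 187 = 0 - 187 = -187$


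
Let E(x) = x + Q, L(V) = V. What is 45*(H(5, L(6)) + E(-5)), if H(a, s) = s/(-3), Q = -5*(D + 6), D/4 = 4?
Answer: -5265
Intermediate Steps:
D = 16 (D = 4*4 = 16)
Q = -110 (Q = -5*(16 + 6) = -5*22 = -110)
H(a, s) = -s/3
E(x) = -110 + x (E(x) = x - 110 = -110 + x)
45*(H(5, L(6)) + E(-5)) = 45*(-⅓*6 + (-110 - 5)) = 45*(-2 - 115) = 45*(-117) = -5265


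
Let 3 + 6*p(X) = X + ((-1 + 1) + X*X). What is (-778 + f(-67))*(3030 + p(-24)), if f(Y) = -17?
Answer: -4963185/2 ≈ -2.4816e+6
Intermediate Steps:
p(X) = -1/2 + X/6 + X**2/6 (p(X) = -1/2 + (X + ((-1 + 1) + X*X))/6 = -1/2 + (X + (0 + X**2))/6 = -1/2 + (X + X**2)/6 = -1/2 + (X/6 + X**2/6) = -1/2 + X/6 + X**2/6)
(-778 + f(-67))*(3030 + p(-24)) = (-778 - 17)*(3030 + (-1/2 + (1/6)*(-24) + (1/6)*(-24)**2)) = -795*(3030 + (-1/2 - 4 + (1/6)*576)) = -795*(3030 + (-1/2 - 4 + 96)) = -795*(3030 + 183/2) = -795*6243/2 = -4963185/2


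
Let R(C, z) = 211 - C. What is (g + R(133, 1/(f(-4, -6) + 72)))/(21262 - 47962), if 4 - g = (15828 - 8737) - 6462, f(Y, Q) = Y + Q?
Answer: 547/26700 ≈ 0.020487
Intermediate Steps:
f(Y, Q) = Q + Y
g = -625 (g = 4 - ((15828 - 8737) - 6462) = 4 - (7091 - 6462) = 4 - 1*629 = 4 - 629 = -625)
(g + R(133, 1/(f(-4, -6) + 72)))/(21262 - 47962) = (-625 + (211 - 1*133))/(21262 - 47962) = (-625 + (211 - 133))/(-26700) = (-625 + 78)*(-1/26700) = -547*(-1/26700) = 547/26700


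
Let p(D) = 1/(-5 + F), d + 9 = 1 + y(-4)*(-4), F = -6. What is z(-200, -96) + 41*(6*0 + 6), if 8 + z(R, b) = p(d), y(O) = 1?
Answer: 2617/11 ≈ 237.91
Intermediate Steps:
d = -12 (d = -9 + (1 + 1*(-4)) = -9 + (1 - 4) = -9 - 3 = -12)
p(D) = -1/11 (p(D) = 1/(-5 - 6) = 1/(-11) = -1/11)
z(R, b) = -89/11 (z(R, b) = -8 - 1/11 = -89/11)
z(-200, -96) + 41*(6*0 + 6) = -89/11 + 41*(6*0 + 6) = -89/11 + 41*(0 + 6) = -89/11 + 41*6 = -89/11 + 246 = 2617/11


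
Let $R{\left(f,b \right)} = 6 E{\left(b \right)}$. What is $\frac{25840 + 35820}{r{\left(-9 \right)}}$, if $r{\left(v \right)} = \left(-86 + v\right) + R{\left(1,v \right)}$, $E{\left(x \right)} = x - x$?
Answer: $- \frac{12332}{19} \approx -649.05$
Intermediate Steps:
$E{\left(x \right)} = 0$
$R{\left(f,b \right)} = 0$ ($R{\left(f,b \right)} = 6 \cdot 0 = 0$)
$r{\left(v \right)} = -86 + v$ ($r{\left(v \right)} = \left(-86 + v\right) + 0 = -86 + v$)
$\frac{25840 + 35820}{r{\left(-9 \right)}} = \frac{25840 + 35820}{-86 - 9} = \frac{61660}{-95} = 61660 \left(- \frac{1}{95}\right) = - \frac{12332}{19}$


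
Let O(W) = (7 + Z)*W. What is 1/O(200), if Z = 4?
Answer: 1/2200 ≈ 0.00045455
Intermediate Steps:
O(W) = 11*W (O(W) = (7 + 4)*W = 11*W)
1/O(200) = 1/(11*200) = 1/2200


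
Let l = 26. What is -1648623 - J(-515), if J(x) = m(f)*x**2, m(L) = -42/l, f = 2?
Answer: -15862374/13 ≈ -1.2202e+6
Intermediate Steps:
m(L) = -21/13 (m(L) = -42/26 = -42*1/26 = -21/13)
J(x) = -21*x**2/13
-1648623 - J(-515) = -1648623 - (-21)*(-515)**2/13 = -1648623 - (-21)*265225/13 = -1648623 - 1*(-5569725/13) = -1648623 + 5569725/13 = -15862374/13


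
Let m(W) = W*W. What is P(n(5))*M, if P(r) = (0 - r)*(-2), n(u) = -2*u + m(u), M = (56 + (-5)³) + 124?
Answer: 1650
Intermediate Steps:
M = 55 (M = (56 - 125) + 124 = -69 + 124 = 55)
m(W) = W²
n(u) = u² - 2*u (n(u) = -2*u + u² = u² - 2*u)
P(r) = 2*r (P(r) = -r*(-2) = 2*r)
P(n(5))*M = (2*(5*(-2 + 5)))*55 = (2*(5*3))*55 = (2*15)*55 = 30*55 = 1650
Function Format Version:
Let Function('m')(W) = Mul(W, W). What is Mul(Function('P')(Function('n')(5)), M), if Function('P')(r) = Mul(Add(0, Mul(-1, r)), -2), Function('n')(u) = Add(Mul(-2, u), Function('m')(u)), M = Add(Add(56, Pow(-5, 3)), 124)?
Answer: 1650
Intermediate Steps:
M = 55 (M = Add(Add(56, -125), 124) = Add(-69, 124) = 55)
Function('m')(W) = Pow(W, 2)
Function('n')(u) = Add(Pow(u, 2), Mul(-2, u)) (Function('n')(u) = Add(Mul(-2, u), Pow(u, 2)) = Add(Pow(u, 2), Mul(-2, u)))
Function('P')(r) = Mul(2, r) (Function('P')(r) = Mul(Mul(-1, r), -2) = Mul(2, r))
Mul(Function('P')(Function('n')(5)), M) = Mul(Mul(2, Mul(5, Add(-2, 5))), 55) = Mul(Mul(2, Mul(5, 3)), 55) = Mul(Mul(2, 15), 55) = Mul(30, 55) = 1650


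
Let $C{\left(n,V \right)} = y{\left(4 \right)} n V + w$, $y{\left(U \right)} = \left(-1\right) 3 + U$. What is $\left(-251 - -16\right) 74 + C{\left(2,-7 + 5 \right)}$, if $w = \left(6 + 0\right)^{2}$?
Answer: $-17358$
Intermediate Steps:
$y{\left(U \right)} = -3 + U$
$w = 36$ ($w = 6^{2} = 36$)
$C{\left(n,V \right)} = 36 + V n$ ($C{\left(n,V \right)} = \left(-3 + 4\right) n V + 36 = 1 n V + 36 = n V + 36 = V n + 36 = 36 + V n$)
$\left(-251 - -16\right) 74 + C{\left(2,-7 + 5 \right)} = \left(-251 - -16\right) 74 + \left(36 + \left(-7 + 5\right) 2\right) = \left(-251 + 16\right) 74 + \left(36 - 4\right) = \left(-235\right) 74 + \left(36 - 4\right) = -17390 + 32 = -17358$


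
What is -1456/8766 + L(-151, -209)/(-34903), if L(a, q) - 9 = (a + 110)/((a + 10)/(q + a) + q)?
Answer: -637082150783/3829544560017 ≈ -0.16636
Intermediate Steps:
L(a, q) = 9 + (110 + a)/(q + (10 + a)/(a + q)) (L(a, q) = 9 + (a + 110)/((a + 10)/(q + a) + q) = 9 + (110 + a)/((10 + a)/(a + q) + q) = 9 + (110 + a)/(q + (10 + a)/(a + q)))
-1456/8766 + L(-151, -209)/(-34903) = -1456/8766 + ((90 + (-151)**2 + 9*(-209)**2 + 110*(-209) + 119*(-151) + 10*(-151)*(-209))/(10 - 151 + (-209)**2 - 151*(-209)))/(-34903) = -1456*1/8766 + ((90 + 22801 + 9*43681 - 22990 - 17969 + 315590)/(10 - 151 + 43681 + 31559))*(-1/34903) = -728/4383 + ((90 + 22801 + 393129 - 22990 - 17969 + 315590)/75099)*(-1/34903) = -728/4383 + ((1/75099)*690651)*(-1/34903) = -728/4383 + (230217/25033)*(-1/34903) = -728/4383 - 230217/873726799 = -637082150783/3829544560017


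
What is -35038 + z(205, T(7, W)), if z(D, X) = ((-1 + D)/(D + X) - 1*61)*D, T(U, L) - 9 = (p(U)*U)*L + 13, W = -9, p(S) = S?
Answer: -5108011/107 ≈ -47738.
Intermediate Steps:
T(U, L) = 22 + L*U**2 (T(U, L) = 9 + ((U*U)*L + 13) = 9 + (U**2*L + 13) = 9 + (L*U**2 + 13) = 9 + (13 + L*U**2) = 22 + L*U**2)
z(D, X) = D*(-61 + (-1 + D)/(D + X)) (z(D, X) = ((-1 + D)/(D + X) - 61)*D = (-61 + (-1 + D)/(D + X))*D = D*(-61 + (-1 + D)/(D + X)))
-35038 + z(205, T(7, W)) = -35038 - 1*205*(1 + 60*205 + 61*(22 - 9*7**2))/(205 + (22 - 9*7**2)) = -35038 - 1*205*(1 + 12300 + 61*(22 - 9*49))/(205 + (22 - 9*49)) = -35038 - 1*205*(1 + 12300 + 61*(22 - 441))/(205 + (22 - 441)) = -35038 - 1*205*(1 + 12300 + 61*(-419))/(205 - 419) = -35038 - 1*205*(1 + 12300 - 25559)/(-214) = -35038 - 1*205*(-1/214)*(-13258) = -35038 - 1358945/107 = -5108011/107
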